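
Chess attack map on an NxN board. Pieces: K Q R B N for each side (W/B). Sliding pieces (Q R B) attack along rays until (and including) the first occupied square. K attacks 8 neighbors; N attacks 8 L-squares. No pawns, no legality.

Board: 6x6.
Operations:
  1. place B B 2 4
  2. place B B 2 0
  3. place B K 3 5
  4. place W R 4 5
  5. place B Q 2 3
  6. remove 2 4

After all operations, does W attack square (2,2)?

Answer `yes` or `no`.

Answer: no

Derivation:
Op 1: place BB@(2,4)
Op 2: place BB@(2,0)
Op 3: place BK@(3,5)
Op 4: place WR@(4,5)
Op 5: place BQ@(2,3)
Op 6: remove (2,4)
Per-piece attacks for W:
  WR@(4,5): attacks (4,4) (4,3) (4,2) (4,1) (4,0) (5,5) (3,5) [ray(-1,0) blocked at (3,5)]
W attacks (2,2): no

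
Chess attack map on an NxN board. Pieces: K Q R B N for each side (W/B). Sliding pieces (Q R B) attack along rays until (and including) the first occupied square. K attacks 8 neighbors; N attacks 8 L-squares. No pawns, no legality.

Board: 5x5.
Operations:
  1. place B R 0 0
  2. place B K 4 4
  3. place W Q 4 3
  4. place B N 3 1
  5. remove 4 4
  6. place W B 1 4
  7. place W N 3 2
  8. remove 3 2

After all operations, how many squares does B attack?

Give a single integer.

Op 1: place BR@(0,0)
Op 2: place BK@(4,4)
Op 3: place WQ@(4,3)
Op 4: place BN@(3,1)
Op 5: remove (4,4)
Op 6: place WB@(1,4)
Op 7: place WN@(3,2)
Op 8: remove (3,2)
Per-piece attacks for B:
  BR@(0,0): attacks (0,1) (0,2) (0,3) (0,4) (1,0) (2,0) (3,0) (4,0)
  BN@(3,1): attacks (4,3) (2,3) (1,2) (1,0)
Union (11 distinct): (0,1) (0,2) (0,3) (0,4) (1,0) (1,2) (2,0) (2,3) (3,0) (4,0) (4,3)

Answer: 11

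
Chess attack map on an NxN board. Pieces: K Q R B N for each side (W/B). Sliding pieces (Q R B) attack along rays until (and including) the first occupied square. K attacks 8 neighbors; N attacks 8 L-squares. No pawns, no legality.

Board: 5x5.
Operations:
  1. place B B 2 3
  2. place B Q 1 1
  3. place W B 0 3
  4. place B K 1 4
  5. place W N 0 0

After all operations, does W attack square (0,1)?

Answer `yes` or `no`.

Op 1: place BB@(2,3)
Op 2: place BQ@(1,1)
Op 3: place WB@(0,3)
Op 4: place BK@(1,4)
Op 5: place WN@(0,0)
Per-piece attacks for W:
  WN@(0,0): attacks (1,2) (2,1)
  WB@(0,3): attacks (1,4) (1,2) (2,1) (3,0) [ray(1,1) blocked at (1,4)]
W attacks (0,1): no

Answer: no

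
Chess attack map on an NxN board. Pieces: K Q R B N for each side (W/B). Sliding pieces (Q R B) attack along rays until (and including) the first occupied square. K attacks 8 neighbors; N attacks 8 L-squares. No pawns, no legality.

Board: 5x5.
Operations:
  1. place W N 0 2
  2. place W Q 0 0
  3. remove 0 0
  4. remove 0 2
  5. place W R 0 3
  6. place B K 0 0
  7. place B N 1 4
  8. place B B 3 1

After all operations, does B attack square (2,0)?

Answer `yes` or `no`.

Answer: yes

Derivation:
Op 1: place WN@(0,2)
Op 2: place WQ@(0,0)
Op 3: remove (0,0)
Op 4: remove (0,2)
Op 5: place WR@(0,3)
Op 6: place BK@(0,0)
Op 7: place BN@(1,4)
Op 8: place BB@(3,1)
Per-piece attacks for B:
  BK@(0,0): attacks (0,1) (1,0) (1,1)
  BN@(1,4): attacks (2,2) (3,3) (0,2)
  BB@(3,1): attacks (4,2) (4,0) (2,2) (1,3) (0,4) (2,0)
B attacks (2,0): yes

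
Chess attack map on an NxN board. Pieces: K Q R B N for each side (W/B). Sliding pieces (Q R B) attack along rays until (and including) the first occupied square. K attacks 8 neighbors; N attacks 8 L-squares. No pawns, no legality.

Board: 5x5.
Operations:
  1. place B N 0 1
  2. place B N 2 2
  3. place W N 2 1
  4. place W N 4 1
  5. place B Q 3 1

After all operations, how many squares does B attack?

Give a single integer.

Answer: 16

Derivation:
Op 1: place BN@(0,1)
Op 2: place BN@(2,2)
Op 3: place WN@(2,1)
Op 4: place WN@(4,1)
Op 5: place BQ@(3,1)
Per-piece attacks for B:
  BN@(0,1): attacks (1,3) (2,2) (2,0)
  BN@(2,2): attacks (3,4) (4,3) (1,4) (0,3) (3,0) (4,1) (1,0) (0,1)
  BQ@(3,1): attacks (3,2) (3,3) (3,4) (3,0) (4,1) (2,1) (4,2) (4,0) (2,2) (2,0) [ray(1,0) blocked at (4,1); ray(-1,0) blocked at (2,1); ray(-1,1) blocked at (2,2)]
Union (16 distinct): (0,1) (0,3) (1,0) (1,3) (1,4) (2,0) (2,1) (2,2) (3,0) (3,2) (3,3) (3,4) (4,0) (4,1) (4,2) (4,3)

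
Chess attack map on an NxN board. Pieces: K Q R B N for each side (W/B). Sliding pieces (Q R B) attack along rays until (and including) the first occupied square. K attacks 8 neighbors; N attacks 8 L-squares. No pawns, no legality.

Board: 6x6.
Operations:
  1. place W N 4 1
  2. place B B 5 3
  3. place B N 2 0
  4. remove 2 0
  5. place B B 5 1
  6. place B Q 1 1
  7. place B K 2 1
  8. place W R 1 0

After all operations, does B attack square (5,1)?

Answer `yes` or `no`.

Op 1: place WN@(4,1)
Op 2: place BB@(5,3)
Op 3: place BN@(2,0)
Op 4: remove (2,0)
Op 5: place BB@(5,1)
Op 6: place BQ@(1,1)
Op 7: place BK@(2,1)
Op 8: place WR@(1,0)
Per-piece attacks for B:
  BQ@(1,1): attacks (1,2) (1,3) (1,4) (1,5) (1,0) (2,1) (0,1) (2,2) (3,3) (4,4) (5,5) (2,0) (0,2) (0,0) [ray(0,-1) blocked at (1,0); ray(1,0) blocked at (2,1)]
  BK@(2,1): attacks (2,2) (2,0) (3,1) (1,1) (3,2) (3,0) (1,2) (1,0)
  BB@(5,1): attacks (4,2) (3,3) (2,4) (1,5) (4,0)
  BB@(5,3): attacks (4,4) (3,5) (4,2) (3,1) (2,0)
B attacks (5,1): no

Answer: no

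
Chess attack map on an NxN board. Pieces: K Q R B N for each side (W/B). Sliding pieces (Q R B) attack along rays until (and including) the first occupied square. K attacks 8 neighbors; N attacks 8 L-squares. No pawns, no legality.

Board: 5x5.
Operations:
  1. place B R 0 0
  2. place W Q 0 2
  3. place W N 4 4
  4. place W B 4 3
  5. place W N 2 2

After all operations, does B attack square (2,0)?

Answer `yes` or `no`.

Answer: yes

Derivation:
Op 1: place BR@(0,0)
Op 2: place WQ@(0,2)
Op 3: place WN@(4,4)
Op 4: place WB@(4,3)
Op 5: place WN@(2,2)
Per-piece attacks for B:
  BR@(0,0): attacks (0,1) (0,2) (1,0) (2,0) (3,0) (4,0) [ray(0,1) blocked at (0,2)]
B attacks (2,0): yes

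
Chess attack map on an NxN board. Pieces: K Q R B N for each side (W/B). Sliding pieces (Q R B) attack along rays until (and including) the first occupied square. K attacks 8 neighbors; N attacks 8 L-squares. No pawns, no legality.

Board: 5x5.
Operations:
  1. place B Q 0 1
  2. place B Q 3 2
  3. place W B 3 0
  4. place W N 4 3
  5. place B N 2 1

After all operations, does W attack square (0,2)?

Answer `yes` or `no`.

Answer: no

Derivation:
Op 1: place BQ@(0,1)
Op 2: place BQ@(3,2)
Op 3: place WB@(3,0)
Op 4: place WN@(4,3)
Op 5: place BN@(2,1)
Per-piece attacks for W:
  WB@(3,0): attacks (4,1) (2,1) [ray(-1,1) blocked at (2,1)]
  WN@(4,3): attacks (2,4) (3,1) (2,2)
W attacks (0,2): no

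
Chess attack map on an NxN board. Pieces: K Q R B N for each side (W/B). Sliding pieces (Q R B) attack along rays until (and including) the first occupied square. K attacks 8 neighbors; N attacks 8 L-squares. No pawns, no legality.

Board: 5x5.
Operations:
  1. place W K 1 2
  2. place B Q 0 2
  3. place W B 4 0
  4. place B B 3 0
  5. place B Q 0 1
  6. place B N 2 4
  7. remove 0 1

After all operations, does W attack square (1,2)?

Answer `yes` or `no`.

Op 1: place WK@(1,2)
Op 2: place BQ@(0,2)
Op 3: place WB@(4,0)
Op 4: place BB@(3,0)
Op 5: place BQ@(0,1)
Op 6: place BN@(2,4)
Op 7: remove (0,1)
Per-piece attacks for W:
  WK@(1,2): attacks (1,3) (1,1) (2,2) (0,2) (2,3) (2,1) (0,3) (0,1)
  WB@(4,0): attacks (3,1) (2,2) (1,3) (0,4)
W attacks (1,2): no

Answer: no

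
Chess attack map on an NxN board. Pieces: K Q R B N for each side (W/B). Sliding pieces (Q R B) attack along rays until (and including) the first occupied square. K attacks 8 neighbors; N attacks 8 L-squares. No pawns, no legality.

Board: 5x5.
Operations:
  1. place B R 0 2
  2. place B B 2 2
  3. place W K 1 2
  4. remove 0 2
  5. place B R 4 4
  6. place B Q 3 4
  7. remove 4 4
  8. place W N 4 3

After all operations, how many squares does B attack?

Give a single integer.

Answer: 15

Derivation:
Op 1: place BR@(0,2)
Op 2: place BB@(2,2)
Op 3: place WK@(1,2)
Op 4: remove (0,2)
Op 5: place BR@(4,4)
Op 6: place BQ@(3,4)
Op 7: remove (4,4)
Op 8: place WN@(4,3)
Per-piece attacks for B:
  BB@(2,2): attacks (3,3) (4,4) (3,1) (4,0) (1,3) (0,4) (1,1) (0,0)
  BQ@(3,4): attacks (3,3) (3,2) (3,1) (3,0) (4,4) (2,4) (1,4) (0,4) (4,3) (2,3) (1,2) [ray(1,-1) blocked at (4,3); ray(-1,-1) blocked at (1,2)]
Union (15 distinct): (0,0) (0,4) (1,1) (1,2) (1,3) (1,4) (2,3) (2,4) (3,0) (3,1) (3,2) (3,3) (4,0) (4,3) (4,4)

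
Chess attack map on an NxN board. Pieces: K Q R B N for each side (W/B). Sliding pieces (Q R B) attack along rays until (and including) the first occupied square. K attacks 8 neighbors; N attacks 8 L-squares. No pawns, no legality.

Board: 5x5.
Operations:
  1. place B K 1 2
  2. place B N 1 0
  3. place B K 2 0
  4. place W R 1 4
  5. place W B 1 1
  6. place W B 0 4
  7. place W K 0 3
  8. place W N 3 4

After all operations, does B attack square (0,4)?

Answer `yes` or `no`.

Op 1: place BK@(1,2)
Op 2: place BN@(1,0)
Op 3: place BK@(2,0)
Op 4: place WR@(1,4)
Op 5: place WB@(1,1)
Op 6: place WB@(0,4)
Op 7: place WK@(0,3)
Op 8: place WN@(3,4)
Per-piece attacks for B:
  BN@(1,0): attacks (2,2) (3,1) (0,2)
  BK@(1,2): attacks (1,3) (1,1) (2,2) (0,2) (2,3) (2,1) (0,3) (0,1)
  BK@(2,0): attacks (2,1) (3,0) (1,0) (3,1) (1,1)
B attacks (0,4): no

Answer: no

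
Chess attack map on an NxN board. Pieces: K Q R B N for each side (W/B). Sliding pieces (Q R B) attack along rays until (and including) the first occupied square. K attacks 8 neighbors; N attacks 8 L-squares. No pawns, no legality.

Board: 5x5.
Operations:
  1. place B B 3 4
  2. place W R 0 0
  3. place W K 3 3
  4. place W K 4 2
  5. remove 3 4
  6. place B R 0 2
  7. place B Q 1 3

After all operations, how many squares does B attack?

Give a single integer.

Op 1: place BB@(3,4)
Op 2: place WR@(0,0)
Op 3: place WK@(3,3)
Op 4: place WK@(4,2)
Op 5: remove (3,4)
Op 6: place BR@(0,2)
Op 7: place BQ@(1,3)
Per-piece attacks for B:
  BR@(0,2): attacks (0,3) (0,4) (0,1) (0,0) (1,2) (2,2) (3,2) (4,2) [ray(0,-1) blocked at (0,0); ray(1,0) blocked at (4,2)]
  BQ@(1,3): attacks (1,4) (1,2) (1,1) (1,0) (2,3) (3,3) (0,3) (2,4) (2,2) (3,1) (4,0) (0,4) (0,2) [ray(1,0) blocked at (3,3); ray(-1,-1) blocked at (0,2)]
Union (17 distinct): (0,0) (0,1) (0,2) (0,3) (0,4) (1,0) (1,1) (1,2) (1,4) (2,2) (2,3) (2,4) (3,1) (3,2) (3,3) (4,0) (4,2)

Answer: 17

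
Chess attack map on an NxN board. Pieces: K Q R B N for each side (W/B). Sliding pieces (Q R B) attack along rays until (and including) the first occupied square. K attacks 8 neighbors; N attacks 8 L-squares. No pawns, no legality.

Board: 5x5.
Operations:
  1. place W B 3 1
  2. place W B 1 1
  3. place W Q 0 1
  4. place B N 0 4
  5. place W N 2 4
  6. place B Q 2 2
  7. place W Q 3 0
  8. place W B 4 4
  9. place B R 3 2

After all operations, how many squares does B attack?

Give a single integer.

Op 1: place WB@(3,1)
Op 2: place WB@(1,1)
Op 3: place WQ@(0,1)
Op 4: place BN@(0,4)
Op 5: place WN@(2,4)
Op 6: place BQ@(2,2)
Op 7: place WQ@(3,0)
Op 8: place WB@(4,4)
Op 9: place BR@(3,2)
Per-piece attacks for B:
  BN@(0,4): attacks (1,2) (2,3)
  BQ@(2,2): attacks (2,3) (2,4) (2,1) (2,0) (3,2) (1,2) (0,2) (3,3) (4,4) (3,1) (1,3) (0,4) (1,1) [ray(0,1) blocked at (2,4); ray(1,0) blocked at (3,2); ray(1,1) blocked at (4,4); ray(1,-1) blocked at (3,1); ray(-1,1) blocked at (0,4); ray(-1,-1) blocked at (1,1)]
  BR@(3,2): attacks (3,3) (3,4) (3,1) (4,2) (2,2) [ray(0,-1) blocked at (3,1); ray(-1,0) blocked at (2,2)]
Union (16 distinct): (0,2) (0,4) (1,1) (1,2) (1,3) (2,0) (2,1) (2,2) (2,3) (2,4) (3,1) (3,2) (3,3) (3,4) (4,2) (4,4)

Answer: 16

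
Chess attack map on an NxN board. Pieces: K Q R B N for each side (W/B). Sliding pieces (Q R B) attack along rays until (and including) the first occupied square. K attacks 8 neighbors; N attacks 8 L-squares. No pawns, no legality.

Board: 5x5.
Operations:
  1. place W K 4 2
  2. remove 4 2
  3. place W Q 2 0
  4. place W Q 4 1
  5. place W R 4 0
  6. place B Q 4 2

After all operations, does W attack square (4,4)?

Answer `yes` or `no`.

Op 1: place WK@(4,2)
Op 2: remove (4,2)
Op 3: place WQ@(2,0)
Op 4: place WQ@(4,1)
Op 5: place WR@(4,0)
Op 6: place BQ@(4,2)
Per-piece attacks for W:
  WQ@(2,0): attacks (2,1) (2,2) (2,3) (2,4) (3,0) (4,0) (1,0) (0,0) (3,1) (4,2) (1,1) (0,2) [ray(1,0) blocked at (4,0); ray(1,1) blocked at (4,2)]
  WR@(4,0): attacks (4,1) (3,0) (2,0) [ray(0,1) blocked at (4,1); ray(-1,0) blocked at (2,0)]
  WQ@(4,1): attacks (4,2) (4,0) (3,1) (2,1) (1,1) (0,1) (3,2) (2,3) (1,4) (3,0) [ray(0,1) blocked at (4,2); ray(0,-1) blocked at (4,0)]
W attacks (4,4): no

Answer: no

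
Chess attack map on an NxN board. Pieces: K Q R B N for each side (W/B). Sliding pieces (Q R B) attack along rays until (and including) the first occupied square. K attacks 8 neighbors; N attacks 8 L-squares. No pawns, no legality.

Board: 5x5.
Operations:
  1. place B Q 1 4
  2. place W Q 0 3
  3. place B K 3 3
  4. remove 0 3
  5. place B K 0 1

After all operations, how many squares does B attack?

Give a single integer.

Answer: 17

Derivation:
Op 1: place BQ@(1,4)
Op 2: place WQ@(0,3)
Op 3: place BK@(3,3)
Op 4: remove (0,3)
Op 5: place BK@(0,1)
Per-piece attacks for B:
  BK@(0,1): attacks (0,2) (0,0) (1,1) (1,2) (1,0)
  BQ@(1,4): attacks (1,3) (1,2) (1,1) (1,0) (2,4) (3,4) (4,4) (0,4) (2,3) (3,2) (4,1) (0,3)
  BK@(3,3): attacks (3,4) (3,2) (4,3) (2,3) (4,4) (4,2) (2,4) (2,2)
Union (17 distinct): (0,0) (0,2) (0,3) (0,4) (1,0) (1,1) (1,2) (1,3) (2,2) (2,3) (2,4) (3,2) (3,4) (4,1) (4,2) (4,3) (4,4)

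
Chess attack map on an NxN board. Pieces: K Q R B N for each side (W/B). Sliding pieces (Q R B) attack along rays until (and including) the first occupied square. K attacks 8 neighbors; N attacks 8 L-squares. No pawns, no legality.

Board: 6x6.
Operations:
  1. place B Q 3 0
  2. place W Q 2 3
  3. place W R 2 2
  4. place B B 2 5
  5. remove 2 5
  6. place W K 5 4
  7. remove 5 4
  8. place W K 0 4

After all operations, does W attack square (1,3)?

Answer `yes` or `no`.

Answer: yes

Derivation:
Op 1: place BQ@(3,0)
Op 2: place WQ@(2,3)
Op 3: place WR@(2,2)
Op 4: place BB@(2,5)
Op 5: remove (2,5)
Op 6: place WK@(5,4)
Op 7: remove (5,4)
Op 8: place WK@(0,4)
Per-piece attacks for W:
  WK@(0,4): attacks (0,5) (0,3) (1,4) (1,5) (1,3)
  WR@(2,2): attacks (2,3) (2,1) (2,0) (3,2) (4,2) (5,2) (1,2) (0,2) [ray(0,1) blocked at (2,3)]
  WQ@(2,3): attacks (2,4) (2,5) (2,2) (3,3) (4,3) (5,3) (1,3) (0,3) (3,4) (4,5) (3,2) (4,1) (5,0) (1,4) (0,5) (1,2) (0,1) [ray(0,-1) blocked at (2,2)]
W attacks (1,3): yes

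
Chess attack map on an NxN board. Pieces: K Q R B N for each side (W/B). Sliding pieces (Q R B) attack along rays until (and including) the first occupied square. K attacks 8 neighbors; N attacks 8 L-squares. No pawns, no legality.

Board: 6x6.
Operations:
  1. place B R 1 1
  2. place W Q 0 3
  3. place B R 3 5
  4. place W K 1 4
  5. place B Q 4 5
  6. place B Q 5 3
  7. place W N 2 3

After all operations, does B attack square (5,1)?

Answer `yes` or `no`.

Op 1: place BR@(1,1)
Op 2: place WQ@(0,3)
Op 3: place BR@(3,5)
Op 4: place WK@(1,4)
Op 5: place BQ@(4,5)
Op 6: place BQ@(5,3)
Op 7: place WN@(2,3)
Per-piece attacks for B:
  BR@(1,1): attacks (1,2) (1,3) (1,4) (1,0) (2,1) (3,1) (4,1) (5,1) (0,1) [ray(0,1) blocked at (1,4)]
  BR@(3,5): attacks (3,4) (3,3) (3,2) (3,1) (3,0) (4,5) (2,5) (1,5) (0,5) [ray(1,0) blocked at (4,5)]
  BQ@(4,5): attacks (4,4) (4,3) (4,2) (4,1) (4,0) (5,5) (3,5) (5,4) (3,4) (2,3) [ray(-1,0) blocked at (3,5); ray(-1,-1) blocked at (2,3)]
  BQ@(5,3): attacks (5,4) (5,5) (5,2) (5,1) (5,0) (4,3) (3,3) (2,3) (4,4) (3,5) (4,2) (3,1) (2,0) [ray(-1,0) blocked at (2,3); ray(-1,1) blocked at (3,5)]
B attacks (5,1): yes

Answer: yes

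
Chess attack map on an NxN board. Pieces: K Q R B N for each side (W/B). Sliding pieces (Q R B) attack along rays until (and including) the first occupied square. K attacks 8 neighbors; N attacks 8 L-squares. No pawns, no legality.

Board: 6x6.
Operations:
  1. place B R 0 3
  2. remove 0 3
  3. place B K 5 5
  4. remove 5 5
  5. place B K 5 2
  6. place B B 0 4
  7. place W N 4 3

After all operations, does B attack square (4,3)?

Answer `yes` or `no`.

Op 1: place BR@(0,3)
Op 2: remove (0,3)
Op 3: place BK@(5,5)
Op 4: remove (5,5)
Op 5: place BK@(5,2)
Op 6: place BB@(0,4)
Op 7: place WN@(4,3)
Per-piece attacks for B:
  BB@(0,4): attacks (1,5) (1,3) (2,2) (3,1) (4,0)
  BK@(5,2): attacks (5,3) (5,1) (4,2) (4,3) (4,1)
B attacks (4,3): yes

Answer: yes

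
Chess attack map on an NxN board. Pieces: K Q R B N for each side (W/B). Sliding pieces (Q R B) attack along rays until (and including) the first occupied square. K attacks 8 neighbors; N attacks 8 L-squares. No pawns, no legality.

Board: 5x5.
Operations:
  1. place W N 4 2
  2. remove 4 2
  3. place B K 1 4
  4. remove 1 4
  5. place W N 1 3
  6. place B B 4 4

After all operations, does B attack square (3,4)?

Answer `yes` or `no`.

Op 1: place WN@(4,2)
Op 2: remove (4,2)
Op 3: place BK@(1,4)
Op 4: remove (1,4)
Op 5: place WN@(1,3)
Op 6: place BB@(4,4)
Per-piece attacks for B:
  BB@(4,4): attacks (3,3) (2,2) (1,1) (0,0)
B attacks (3,4): no

Answer: no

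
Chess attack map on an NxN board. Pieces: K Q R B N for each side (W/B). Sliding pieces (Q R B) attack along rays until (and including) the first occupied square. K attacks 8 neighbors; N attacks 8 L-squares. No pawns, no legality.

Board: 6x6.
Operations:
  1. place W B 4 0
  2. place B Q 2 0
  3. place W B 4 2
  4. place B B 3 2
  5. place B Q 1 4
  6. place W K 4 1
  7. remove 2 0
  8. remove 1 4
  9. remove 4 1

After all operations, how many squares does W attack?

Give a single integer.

Op 1: place WB@(4,0)
Op 2: place BQ@(2,0)
Op 3: place WB@(4,2)
Op 4: place BB@(3,2)
Op 5: place BQ@(1,4)
Op 6: place WK@(4,1)
Op 7: remove (2,0)
Op 8: remove (1,4)
Op 9: remove (4,1)
Per-piece attacks for W:
  WB@(4,0): attacks (5,1) (3,1) (2,2) (1,3) (0,4)
  WB@(4,2): attacks (5,3) (5,1) (3,3) (2,4) (1,5) (3,1) (2,0)
Union (10 distinct): (0,4) (1,3) (1,5) (2,0) (2,2) (2,4) (3,1) (3,3) (5,1) (5,3)

Answer: 10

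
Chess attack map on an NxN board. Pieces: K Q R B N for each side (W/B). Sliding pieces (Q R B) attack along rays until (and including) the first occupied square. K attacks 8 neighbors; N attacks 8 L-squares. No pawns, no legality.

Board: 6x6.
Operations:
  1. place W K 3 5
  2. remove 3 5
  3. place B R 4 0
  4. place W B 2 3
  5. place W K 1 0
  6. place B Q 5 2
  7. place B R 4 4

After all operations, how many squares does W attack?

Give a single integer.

Op 1: place WK@(3,5)
Op 2: remove (3,5)
Op 3: place BR@(4,0)
Op 4: place WB@(2,3)
Op 5: place WK@(1,0)
Op 6: place BQ@(5,2)
Op 7: place BR@(4,4)
Per-piece attacks for W:
  WK@(1,0): attacks (1,1) (2,0) (0,0) (2,1) (0,1)
  WB@(2,3): attacks (3,4) (4,5) (3,2) (4,1) (5,0) (1,4) (0,5) (1,2) (0,1)
Union (13 distinct): (0,0) (0,1) (0,5) (1,1) (1,2) (1,4) (2,0) (2,1) (3,2) (3,4) (4,1) (4,5) (5,0)

Answer: 13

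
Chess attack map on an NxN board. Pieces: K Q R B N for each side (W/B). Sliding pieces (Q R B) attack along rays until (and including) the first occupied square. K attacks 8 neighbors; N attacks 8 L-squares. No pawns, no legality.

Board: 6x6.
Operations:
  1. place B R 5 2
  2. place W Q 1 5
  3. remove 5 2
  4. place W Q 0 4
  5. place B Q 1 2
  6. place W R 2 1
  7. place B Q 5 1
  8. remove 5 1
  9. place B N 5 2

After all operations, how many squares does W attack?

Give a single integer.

Op 1: place BR@(5,2)
Op 2: place WQ@(1,5)
Op 3: remove (5,2)
Op 4: place WQ@(0,4)
Op 5: place BQ@(1,2)
Op 6: place WR@(2,1)
Op 7: place BQ@(5,1)
Op 8: remove (5,1)
Op 9: place BN@(5,2)
Per-piece attacks for W:
  WQ@(0,4): attacks (0,5) (0,3) (0,2) (0,1) (0,0) (1,4) (2,4) (3,4) (4,4) (5,4) (1,5) (1,3) (2,2) (3,1) (4,0) [ray(1,1) blocked at (1,5)]
  WQ@(1,5): attacks (1,4) (1,3) (1,2) (2,5) (3,5) (4,5) (5,5) (0,5) (2,4) (3,3) (4,2) (5,1) (0,4) [ray(0,-1) blocked at (1,2); ray(-1,-1) blocked at (0,4)]
  WR@(2,1): attacks (2,2) (2,3) (2,4) (2,5) (2,0) (3,1) (4,1) (5,1) (1,1) (0,1)
Union (28 distinct): (0,0) (0,1) (0,2) (0,3) (0,4) (0,5) (1,1) (1,2) (1,3) (1,4) (1,5) (2,0) (2,2) (2,3) (2,4) (2,5) (3,1) (3,3) (3,4) (3,5) (4,0) (4,1) (4,2) (4,4) (4,5) (5,1) (5,4) (5,5)

Answer: 28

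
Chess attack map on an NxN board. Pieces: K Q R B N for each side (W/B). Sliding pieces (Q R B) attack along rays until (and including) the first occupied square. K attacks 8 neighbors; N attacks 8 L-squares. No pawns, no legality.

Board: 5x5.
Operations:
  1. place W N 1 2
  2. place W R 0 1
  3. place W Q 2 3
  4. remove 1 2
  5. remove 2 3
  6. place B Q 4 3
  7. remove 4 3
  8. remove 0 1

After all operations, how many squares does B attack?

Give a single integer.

Answer: 0

Derivation:
Op 1: place WN@(1,2)
Op 2: place WR@(0,1)
Op 3: place WQ@(2,3)
Op 4: remove (1,2)
Op 5: remove (2,3)
Op 6: place BQ@(4,3)
Op 7: remove (4,3)
Op 8: remove (0,1)
Per-piece attacks for B:
Union (0 distinct): (none)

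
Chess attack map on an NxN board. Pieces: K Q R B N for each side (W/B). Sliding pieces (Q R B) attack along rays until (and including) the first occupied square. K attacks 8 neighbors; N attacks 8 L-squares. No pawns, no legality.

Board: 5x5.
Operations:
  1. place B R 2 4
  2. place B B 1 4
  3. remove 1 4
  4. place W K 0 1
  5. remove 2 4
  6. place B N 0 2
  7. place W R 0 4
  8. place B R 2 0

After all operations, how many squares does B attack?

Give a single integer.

Op 1: place BR@(2,4)
Op 2: place BB@(1,4)
Op 3: remove (1,4)
Op 4: place WK@(0,1)
Op 5: remove (2,4)
Op 6: place BN@(0,2)
Op 7: place WR@(0,4)
Op 8: place BR@(2,0)
Per-piece attacks for B:
  BN@(0,2): attacks (1,4) (2,3) (1,0) (2,1)
  BR@(2,0): attacks (2,1) (2,2) (2,3) (2,4) (3,0) (4,0) (1,0) (0,0)
Union (9 distinct): (0,0) (1,0) (1,4) (2,1) (2,2) (2,3) (2,4) (3,0) (4,0)

Answer: 9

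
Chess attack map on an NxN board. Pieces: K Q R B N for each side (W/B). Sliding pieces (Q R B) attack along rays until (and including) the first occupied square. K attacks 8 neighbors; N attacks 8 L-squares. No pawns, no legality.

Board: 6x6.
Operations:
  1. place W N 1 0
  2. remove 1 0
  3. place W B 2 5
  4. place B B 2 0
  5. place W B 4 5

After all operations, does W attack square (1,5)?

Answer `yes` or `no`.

Op 1: place WN@(1,0)
Op 2: remove (1,0)
Op 3: place WB@(2,5)
Op 4: place BB@(2,0)
Op 5: place WB@(4,5)
Per-piece attacks for W:
  WB@(2,5): attacks (3,4) (4,3) (5,2) (1,4) (0,3)
  WB@(4,5): attacks (5,4) (3,4) (2,3) (1,2) (0,1)
W attacks (1,5): no

Answer: no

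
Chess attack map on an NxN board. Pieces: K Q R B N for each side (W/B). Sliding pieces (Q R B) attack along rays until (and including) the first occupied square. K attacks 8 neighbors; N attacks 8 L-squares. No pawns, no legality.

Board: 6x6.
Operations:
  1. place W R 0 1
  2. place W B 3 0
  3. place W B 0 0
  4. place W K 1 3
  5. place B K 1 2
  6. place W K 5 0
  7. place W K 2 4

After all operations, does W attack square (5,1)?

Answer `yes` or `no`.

Answer: yes

Derivation:
Op 1: place WR@(0,1)
Op 2: place WB@(3,0)
Op 3: place WB@(0,0)
Op 4: place WK@(1,3)
Op 5: place BK@(1,2)
Op 6: place WK@(5,0)
Op 7: place WK@(2,4)
Per-piece attacks for W:
  WB@(0,0): attacks (1,1) (2,2) (3,3) (4,4) (5,5)
  WR@(0,1): attacks (0,2) (0,3) (0,4) (0,5) (0,0) (1,1) (2,1) (3,1) (4,1) (5,1) [ray(0,-1) blocked at (0,0)]
  WK@(1,3): attacks (1,4) (1,2) (2,3) (0,3) (2,4) (2,2) (0,4) (0,2)
  WK@(2,4): attacks (2,5) (2,3) (3,4) (1,4) (3,5) (3,3) (1,5) (1,3)
  WB@(3,0): attacks (4,1) (5,2) (2,1) (1,2) [ray(-1,1) blocked at (1,2)]
  WK@(5,0): attacks (5,1) (4,0) (4,1)
W attacks (5,1): yes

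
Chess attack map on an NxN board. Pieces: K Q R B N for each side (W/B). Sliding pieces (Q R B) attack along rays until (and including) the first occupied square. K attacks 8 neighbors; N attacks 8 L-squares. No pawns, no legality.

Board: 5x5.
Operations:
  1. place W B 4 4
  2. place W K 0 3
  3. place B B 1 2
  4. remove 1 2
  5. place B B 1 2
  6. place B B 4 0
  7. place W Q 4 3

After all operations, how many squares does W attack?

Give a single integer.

Answer: 19

Derivation:
Op 1: place WB@(4,4)
Op 2: place WK@(0,3)
Op 3: place BB@(1,2)
Op 4: remove (1,2)
Op 5: place BB@(1,2)
Op 6: place BB@(4,0)
Op 7: place WQ@(4,3)
Per-piece attacks for W:
  WK@(0,3): attacks (0,4) (0,2) (1,3) (1,4) (1,2)
  WQ@(4,3): attacks (4,4) (4,2) (4,1) (4,0) (3,3) (2,3) (1,3) (0,3) (3,4) (3,2) (2,1) (1,0) [ray(0,1) blocked at (4,4); ray(0,-1) blocked at (4,0); ray(-1,0) blocked at (0,3)]
  WB@(4,4): attacks (3,3) (2,2) (1,1) (0,0)
Union (19 distinct): (0,0) (0,2) (0,3) (0,4) (1,0) (1,1) (1,2) (1,3) (1,4) (2,1) (2,2) (2,3) (3,2) (3,3) (3,4) (4,0) (4,1) (4,2) (4,4)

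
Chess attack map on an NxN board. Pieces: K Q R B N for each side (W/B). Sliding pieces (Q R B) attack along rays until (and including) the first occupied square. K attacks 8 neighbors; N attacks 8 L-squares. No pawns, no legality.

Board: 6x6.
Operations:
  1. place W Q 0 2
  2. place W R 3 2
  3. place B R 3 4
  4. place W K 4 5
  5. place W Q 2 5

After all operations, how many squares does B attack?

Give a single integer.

Answer: 8

Derivation:
Op 1: place WQ@(0,2)
Op 2: place WR@(3,2)
Op 3: place BR@(3,4)
Op 4: place WK@(4,5)
Op 5: place WQ@(2,5)
Per-piece attacks for B:
  BR@(3,4): attacks (3,5) (3,3) (3,2) (4,4) (5,4) (2,4) (1,4) (0,4) [ray(0,-1) blocked at (3,2)]
Union (8 distinct): (0,4) (1,4) (2,4) (3,2) (3,3) (3,5) (4,4) (5,4)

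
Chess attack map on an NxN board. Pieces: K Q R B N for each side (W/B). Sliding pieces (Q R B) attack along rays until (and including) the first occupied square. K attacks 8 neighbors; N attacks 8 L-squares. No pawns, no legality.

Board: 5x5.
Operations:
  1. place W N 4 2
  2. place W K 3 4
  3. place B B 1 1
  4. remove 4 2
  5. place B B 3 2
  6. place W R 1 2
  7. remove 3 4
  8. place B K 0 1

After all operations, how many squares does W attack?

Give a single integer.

Answer: 6

Derivation:
Op 1: place WN@(4,2)
Op 2: place WK@(3,4)
Op 3: place BB@(1,1)
Op 4: remove (4,2)
Op 5: place BB@(3,2)
Op 6: place WR@(1,2)
Op 7: remove (3,4)
Op 8: place BK@(0,1)
Per-piece attacks for W:
  WR@(1,2): attacks (1,3) (1,4) (1,1) (2,2) (3,2) (0,2) [ray(0,-1) blocked at (1,1); ray(1,0) blocked at (3,2)]
Union (6 distinct): (0,2) (1,1) (1,3) (1,4) (2,2) (3,2)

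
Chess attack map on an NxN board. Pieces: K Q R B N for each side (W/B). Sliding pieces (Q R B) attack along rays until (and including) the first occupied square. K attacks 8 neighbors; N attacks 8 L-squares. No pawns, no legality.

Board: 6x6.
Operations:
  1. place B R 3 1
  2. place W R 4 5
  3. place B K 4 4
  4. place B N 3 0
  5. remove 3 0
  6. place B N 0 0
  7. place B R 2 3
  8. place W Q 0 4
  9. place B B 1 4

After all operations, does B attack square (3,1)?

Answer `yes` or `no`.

Op 1: place BR@(3,1)
Op 2: place WR@(4,5)
Op 3: place BK@(4,4)
Op 4: place BN@(3,0)
Op 5: remove (3,0)
Op 6: place BN@(0,0)
Op 7: place BR@(2,3)
Op 8: place WQ@(0,4)
Op 9: place BB@(1,4)
Per-piece attacks for B:
  BN@(0,0): attacks (1,2) (2,1)
  BB@(1,4): attacks (2,5) (2,3) (0,5) (0,3) [ray(1,-1) blocked at (2,3)]
  BR@(2,3): attacks (2,4) (2,5) (2,2) (2,1) (2,0) (3,3) (4,3) (5,3) (1,3) (0,3)
  BR@(3,1): attacks (3,2) (3,3) (3,4) (3,5) (3,0) (4,1) (5,1) (2,1) (1,1) (0,1)
  BK@(4,4): attacks (4,5) (4,3) (5,4) (3,4) (5,5) (5,3) (3,5) (3,3)
B attacks (3,1): no

Answer: no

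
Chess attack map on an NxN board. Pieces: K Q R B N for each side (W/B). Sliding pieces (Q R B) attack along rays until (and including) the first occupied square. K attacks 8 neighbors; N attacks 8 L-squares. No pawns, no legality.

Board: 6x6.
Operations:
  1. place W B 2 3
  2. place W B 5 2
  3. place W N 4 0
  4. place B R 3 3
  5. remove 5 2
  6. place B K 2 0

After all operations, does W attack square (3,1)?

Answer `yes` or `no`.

Op 1: place WB@(2,3)
Op 2: place WB@(5,2)
Op 3: place WN@(4,0)
Op 4: place BR@(3,3)
Op 5: remove (5,2)
Op 6: place BK@(2,0)
Per-piece attacks for W:
  WB@(2,3): attacks (3,4) (4,5) (3,2) (4,1) (5,0) (1,4) (0,5) (1,2) (0,1)
  WN@(4,0): attacks (5,2) (3,2) (2,1)
W attacks (3,1): no

Answer: no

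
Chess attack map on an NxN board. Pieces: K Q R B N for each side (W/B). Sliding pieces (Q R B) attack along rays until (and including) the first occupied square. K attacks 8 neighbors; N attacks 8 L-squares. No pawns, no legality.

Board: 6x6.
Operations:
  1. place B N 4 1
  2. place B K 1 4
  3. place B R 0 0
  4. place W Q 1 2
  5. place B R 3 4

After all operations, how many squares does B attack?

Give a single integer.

Op 1: place BN@(4,1)
Op 2: place BK@(1,4)
Op 3: place BR@(0,0)
Op 4: place WQ@(1,2)
Op 5: place BR@(3,4)
Per-piece attacks for B:
  BR@(0,0): attacks (0,1) (0,2) (0,3) (0,4) (0,5) (1,0) (2,0) (3,0) (4,0) (5,0)
  BK@(1,4): attacks (1,5) (1,3) (2,4) (0,4) (2,5) (2,3) (0,5) (0,3)
  BR@(3,4): attacks (3,5) (3,3) (3,2) (3,1) (3,0) (4,4) (5,4) (2,4) (1,4) [ray(-1,0) blocked at (1,4)]
  BN@(4,1): attacks (5,3) (3,3) (2,2) (2,0)
Union (24 distinct): (0,1) (0,2) (0,3) (0,4) (0,5) (1,0) (1,3) (1,4) (1,5) (2,0) (2,2) (2,3) (2,4) (2,5) (3,0) (3,1) (3,2) (3,3) (3,5) (4,0) (4,4) (5,0) (5,3) (5,4)

Answer: 24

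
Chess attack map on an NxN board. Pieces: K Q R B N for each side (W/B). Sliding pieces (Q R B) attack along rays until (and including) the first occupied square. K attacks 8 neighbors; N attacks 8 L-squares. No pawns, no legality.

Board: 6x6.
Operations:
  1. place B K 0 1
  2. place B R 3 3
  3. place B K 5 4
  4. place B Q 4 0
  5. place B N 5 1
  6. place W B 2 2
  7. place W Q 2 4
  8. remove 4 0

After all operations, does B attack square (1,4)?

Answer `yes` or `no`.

Op 1: place BK@(0,1)
Op 2: place BR@(3,3)
Op 3: place BK@(5,4)
Op 4: place BQ@(4,0)
Op 5: place BN@(5,1)
Op 6: place WB@(2,2)
Op 7: place WQ@(2,4)
Op 8: remove (4,0)
Per-piece attacks for B:
  BK@(0,1): attacks (0,2) (0,0) (1,1) (1,2) (1,0)
  BR@(3,3): attacks (3,4) (3,5) (3,2) (3,1) (3,0) (4,3) (5,3) (2,3) (1,3) (0,3)
  BN@(5,1): attacks (4,3) (3,2) (3,0)
  BK@(5,4): attacks (5,5) (5,3) (4,4) (4,5) (4,3)
B attacks (1,4): no

Answer: no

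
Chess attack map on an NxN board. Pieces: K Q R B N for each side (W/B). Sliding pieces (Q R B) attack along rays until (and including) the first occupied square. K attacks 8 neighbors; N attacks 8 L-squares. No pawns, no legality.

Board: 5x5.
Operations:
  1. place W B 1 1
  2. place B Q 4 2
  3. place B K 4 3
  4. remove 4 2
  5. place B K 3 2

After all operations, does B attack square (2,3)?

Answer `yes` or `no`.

Op 1: place WB@(1,1)
Op 2: place BQ@(4,2)
Op 3: place BK@(4,3)
Op 4: remove (4,2)
Op 5: place BK@(3,2)
Per-piece attacks for B:
  BK@(3,2): attacks (3,3) (3,1) (4,2) (2,2) (4,3) (4,1) (2,3) (2,1)
  BK@(4,3): attacks (4,4) (4,2) (3,3) (3,4) (3,2)
B attacks (2,3): yes

Answer: yes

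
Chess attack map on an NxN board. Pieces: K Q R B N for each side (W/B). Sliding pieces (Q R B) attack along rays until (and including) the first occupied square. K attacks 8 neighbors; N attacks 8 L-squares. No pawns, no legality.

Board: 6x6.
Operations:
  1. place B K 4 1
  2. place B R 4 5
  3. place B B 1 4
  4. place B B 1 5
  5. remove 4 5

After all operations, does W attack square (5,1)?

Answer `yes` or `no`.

Op 1: place BK@(4,1)
Op 2: place BR@(4,5)
Op 3: place BB@(1,4)
Op 4: place BB@(1,5)
Op 5: remove (4,5)
Per-piece attacks for W:
W attacks (5,1): no

Answer: no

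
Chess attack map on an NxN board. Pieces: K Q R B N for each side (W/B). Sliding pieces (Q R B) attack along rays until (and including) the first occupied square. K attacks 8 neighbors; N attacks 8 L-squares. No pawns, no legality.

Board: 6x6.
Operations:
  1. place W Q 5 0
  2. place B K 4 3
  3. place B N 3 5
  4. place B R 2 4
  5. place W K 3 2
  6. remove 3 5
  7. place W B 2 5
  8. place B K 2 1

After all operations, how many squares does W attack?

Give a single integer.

Answer: 22

Derivation:
Op 1: place WQ@(5,0)
Op 2: place BK@(4,3)
Op 3: place BN@(3,5)
Op 4: place BR@(2,4)
Op 5: place WK@(3,2)
Op 6: remove (3,5)
Op 7: place WB@(2,5)
Op 8: place BK@(2,1)
Per-piece attacks for W:
  WB@(2,5): attacks (3,4) (4,3) (1,4) (0,3) [ray(1,-1) blocked at (4,3)]
  WK@(3,2): attacks (3,3) (3,1) (4,2) (2,2) (4,3) (4,1) (2,3) (2,1)
  WQ@(5,0): attacks (5,1) (5,2) (5,3) (5,4) (5,5) (4,0) (3,0) (2,0) (1,0) (0,0) (4,1) (3,2) [ray(-1,1) blocked at (3,2)]
Union (22 distinct): (0,0) (0,3) (1,0) (1,4) (2,0) (2,1) (2,2) (2,3) (3,0) (3,1) (3,2) (3,3) (3,4) (4,0) (4,1) (4,2) (4,3) (5,1) (5,2) (5,3) (5,4) (5,5)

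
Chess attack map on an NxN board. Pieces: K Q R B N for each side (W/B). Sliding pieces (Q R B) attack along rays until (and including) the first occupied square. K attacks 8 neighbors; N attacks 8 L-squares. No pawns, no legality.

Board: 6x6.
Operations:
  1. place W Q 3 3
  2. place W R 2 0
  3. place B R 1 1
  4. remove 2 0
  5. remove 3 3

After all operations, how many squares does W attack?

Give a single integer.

Op 1: place WQ@(3,3)
Op 2: place WR@(2,0)
Op 3: place BR@(1,1)
Op 4: remove (2,0)
Op 5: remove (3,3)
Per-piece attacks for W:
Union (0 distinct): (none)

Answer: 0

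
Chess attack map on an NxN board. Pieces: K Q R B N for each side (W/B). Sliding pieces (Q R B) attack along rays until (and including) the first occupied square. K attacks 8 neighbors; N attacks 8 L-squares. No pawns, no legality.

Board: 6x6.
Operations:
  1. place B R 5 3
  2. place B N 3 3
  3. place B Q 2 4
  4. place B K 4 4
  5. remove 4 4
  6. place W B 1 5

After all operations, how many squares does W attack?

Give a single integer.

Op 1: place BR@(5,3)
Op 2: place BN@(3,3)
Op 3: place BQ@(2,4)
Op 4: place BK@(4,4)
Op 5: remove (4,4)
Op 6: place WB@(1,5)
Per-piece attacks for W:
  WB@(1,5): attacks (2,4) (0,4) [ray(1,-1) blocked at (2,4)]
Union (2 distinct): (0,4) (2,4)

Answer: 2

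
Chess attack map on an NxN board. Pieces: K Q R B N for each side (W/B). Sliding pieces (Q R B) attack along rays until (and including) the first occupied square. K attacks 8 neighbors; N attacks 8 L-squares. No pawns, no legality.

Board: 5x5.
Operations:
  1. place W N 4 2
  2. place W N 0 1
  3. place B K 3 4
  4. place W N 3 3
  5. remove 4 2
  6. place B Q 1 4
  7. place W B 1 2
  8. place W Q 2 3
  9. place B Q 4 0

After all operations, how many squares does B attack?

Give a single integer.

Answer: 18

Derivation:
Op 1: place WN@(4,2)
Op 2: place WN@(0,1)
Op 3: place BK@(3,4)
Op 4: place WN@(3,3)
Op 5: remove (4,2)
Op 6: place BQ@(1,4)
Op 7: place WB@(1,2)
Op 8: place WQ@(2,3)
Op 9: place BQ@(4,0)
Per-piece attacks for B:
  BQ@(1,4): attacks (1,3) (1,2) (2,4) (3,4) (0,4) (2,3) (0,3) [ray(0,-1) blocked at (1,2); ray(1,0) blocked at (3,4); ray(1,-1) blocked at (2,3)]
  BK@(3,4): attacks (3,3) (4,4) (2,4) (4,3) (2,3)
  BQ@(4,0): attacks (4,1) (4,2) (4,3) (4,4) (3,0) (2,0) (1,0) (0,0) (3,1) (2,2) (1,3) (0,4)
Union (18 distinct): (0,0) (0,3) (0,4) (1,0) (1,2) (1,3) (2,0) (2,2) (2,3) (2,4) (3,0) (3,1) (3,3) (3,4) (4,1) (4,2) (4,3) (4,4)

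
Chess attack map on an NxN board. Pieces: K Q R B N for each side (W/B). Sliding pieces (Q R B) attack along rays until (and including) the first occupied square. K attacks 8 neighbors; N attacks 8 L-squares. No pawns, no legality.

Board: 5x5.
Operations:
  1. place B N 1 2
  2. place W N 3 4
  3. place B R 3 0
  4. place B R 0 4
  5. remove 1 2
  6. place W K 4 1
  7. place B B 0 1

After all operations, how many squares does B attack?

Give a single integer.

Answer: 15

Derivation:
Op 1: place BN@(1,2)
Op 2: place WN@(3,4)
Op 3: place BR@(3,0)
Op 4: place BR@(0,4)
Op 5: remove (1,2)
Op 6: place WK@(4,1)
Op 7: place BB@(0,1)
Per-piece attacks for B:
  BB@(0,1): attacks (1,2) (2,3) (3,4) (1,0) [ray(1,1) blocked at (3,4)]
  BR@(0,4): attacks (0,3) (0,2) (0,1) (1,4) (2,4) (3,4) [ray(0,-1) blocked at (0,1); ray(1,0) blocked at (3,4)]
  BR@(3,0): attacks (3,1) (3,2) (3,3) (3,4) (4,0) (2,0) (1,0) (0,0) [ray(0,1) blocked at (3,4)]
Union (15 distinct): (0,0) (0,1) (0,2) (0,3) (1,0) (1,2) (1,4) (2,0) (2,3) (2,4) (3,1) (3,2) (3,3) (3,4) (4,0)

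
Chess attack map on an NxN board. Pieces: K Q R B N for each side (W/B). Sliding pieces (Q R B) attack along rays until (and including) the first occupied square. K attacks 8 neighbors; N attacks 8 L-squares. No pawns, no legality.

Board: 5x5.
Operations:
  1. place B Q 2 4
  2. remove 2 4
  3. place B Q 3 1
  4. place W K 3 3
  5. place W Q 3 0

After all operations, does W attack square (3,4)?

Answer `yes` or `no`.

Answer: yes

Derivation:
Op 1: place BQ@(2,4)
Op 2: remove (2,4)
Op 3: place BQ@(3,1)
Op 4: place WK@(3,3)
Op 5: place WQ@(3,0)
Per-piece attacks for W:
  WQ@(3,0): attacks (3,1) (4,0) (2,0) (1,0) (0,0) (4,1) (2,1) (1,2) (0,3) [ray(0,1) blocked at (3,1)]
  WK@(3,3): attacks (3,4) (3,2) (4,3) (2,3) (4,4) (4,2) (2,4) (2,2)
W attacks (3,4): yes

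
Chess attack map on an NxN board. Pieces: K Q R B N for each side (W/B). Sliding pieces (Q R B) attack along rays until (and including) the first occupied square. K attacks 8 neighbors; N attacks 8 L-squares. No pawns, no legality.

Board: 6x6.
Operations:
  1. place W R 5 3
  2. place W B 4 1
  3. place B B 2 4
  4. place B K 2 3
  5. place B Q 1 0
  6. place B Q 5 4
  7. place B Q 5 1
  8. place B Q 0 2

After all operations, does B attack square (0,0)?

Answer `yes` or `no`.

Answer: yes

Derivation:
Op 1: place WR@(5,3)
Op 2: place WB@(4,1)
Op 3: place BB@(2,4)
Op 4: place BK@(2,3)
Op 5: place BQ@(1,0)
Op 6: place BQ@(5,4)
Op 7: place BQ@(5,1)
Op 8: place BQ@(0,2)
Per-piece attacks for B:
  BQ@(0,2): attacks (0,3) (0,4) (0,5) (0,1) (0,0) (1,2) (2,2) (3,2) (4,2) (5,2) (1,3) (2,4) (1,1) (2,0) [ray(1,1) blocked at (2,4)]
  BQ@(1,0): attacks (1,1) (1,2) (1,3) (1,4) (1,5) (2,0) (3,0) (4,0) (5,0) (0,0) (2,1) (3,2) (4,3) (5,4) (0,1) [ray(1,1) blocked at (5,4)]
  BK@(2,3): attacks (2,4) (2,2) (3,3) (1,3) (3,4) (3,2) (1,4) (1,2)
  BB@(2,4): attacks (3,5) (3,3) (4,2) (5,1) (1,5) (1,3) (0,2) [ray(1,-1) blocked at (5,1); ray(-1,-1) blocked at (0,2)]
  BQ@(5,1): attacks (5,2) (5,3) (5,0) (4,1) (4,2) (3,3) (2,4) (4,0) [ray(0,1) blocked at (5,3); ray(-1,0) blocked at (4,1); ray(-1,1) blocked at (2,4)]
  BQ@(5,4): attacks (5,5) (5,3) (4,4) (3,4) (2,4) (4,5) (4,3) (3,2) (2,1) (1,0) [ray(0,-1) blocked at (5,3); ray(-1,0) blocked at (2,4); ray(-1,-1) blocked at (1,0)]
B attacks (0,0): yes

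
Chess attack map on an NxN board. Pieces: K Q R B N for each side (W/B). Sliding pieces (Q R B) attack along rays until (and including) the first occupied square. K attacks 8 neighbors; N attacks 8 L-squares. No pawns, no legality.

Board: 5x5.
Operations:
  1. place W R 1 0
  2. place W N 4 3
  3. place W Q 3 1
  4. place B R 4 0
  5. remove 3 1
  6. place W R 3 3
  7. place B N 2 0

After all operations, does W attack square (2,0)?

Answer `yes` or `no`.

Answer: yes

Derivation:
Op 1: place WR@(1,0)
Op 2: place WN@(4,3)
Op 3: place WQ@(3,1)
Op 4: place BR@(4,0)
Op 5: remove (3,1)
Op 6: place WR@(3,3)
Op 7: place BN@(2,0)
Per-piece attacks for W:
  WR@(1,0): attacks (1,1) (1,2) (1,3) (1,4) (2,0) (0,0) [ray(1,0) blocked at (2,0)]
  WR@(3,3): attacks (3,4) (3,2) (3,1) (3,0) (4,3) (2,3) (1,3) (0,3) [ray(1,0) blocked at (4,3)]
  WN@(4,3): attacks (2,4) (3,1) (2,2)
W attacks (2,0): yes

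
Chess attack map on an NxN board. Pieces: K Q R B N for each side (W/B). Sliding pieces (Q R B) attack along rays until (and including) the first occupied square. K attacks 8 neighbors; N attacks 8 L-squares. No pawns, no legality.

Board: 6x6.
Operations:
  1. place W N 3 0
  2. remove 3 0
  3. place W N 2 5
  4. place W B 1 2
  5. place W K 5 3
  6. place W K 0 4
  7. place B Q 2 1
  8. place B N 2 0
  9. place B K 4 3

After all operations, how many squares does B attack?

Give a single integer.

Op 1: place WN@(3,0)
Op 2: remove (3,0)
Op 3: place WN@(2,5)
Op 4: place WB@(1,2)
Op 5: place WK@(5,3)
Op 6: place WK@(0,4)
Op 7: place BQ@(2,1)
Op 8: place BN@(2,0)
Op 9: place BK@(4,3)
Per-piece attacks for B:
  BN@(2,0): attacks (3,2) (4,1) (1,2) (0,1)
  BQ@(2,1): attacks (2,2) (2,3) (2,4) (2,5) (2,0) (3,1) (4,1) (5,1) (1,1) (0,1) (3,2) (4,3) (3,0) (1,2) (1,0) [ray(0,1) blocked at (2,5); ray(0,-1) blocked at (2,0); ray(1,1) blocked at (4,3); ray(-1,1) blocked at (1,2)]
  BK@(4,3): attacks (4,4) (4,2) (5,3) (3,3) (5,4) (5,2) (3,4) (3,2)
Union (22 distinct): (0,1) (1,0) (1,1) (1,2) (2,0) (2,2) (2,3) (2,4) (2,5) (3,0) (3,1) (3,2) (3,3) (3,4) (4,1) (4,2) (4,3) (4,4) (5,1) (5,2) (5,3) (5,4)

Answer: 22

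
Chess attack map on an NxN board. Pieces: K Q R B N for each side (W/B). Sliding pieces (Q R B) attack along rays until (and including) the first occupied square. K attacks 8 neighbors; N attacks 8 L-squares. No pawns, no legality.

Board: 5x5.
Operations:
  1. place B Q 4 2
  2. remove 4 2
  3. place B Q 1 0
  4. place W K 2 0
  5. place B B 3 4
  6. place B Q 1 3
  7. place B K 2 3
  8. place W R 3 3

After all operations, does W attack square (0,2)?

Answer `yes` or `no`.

Answer: no

Derivation:
Op 1: place BQ@(4,2)
Op 2: remove (4,2)
Op 3: place BQ@(1,0)
Op 4: place WK@(2,0)
Op 5: place BB@(3,4)
Op 6: place BQ@(1,3)
Op 7: place BK@(2,3)
Op 8: place WR@(3,3)
Per-piece attacks for W:
  WK@(2,0): attacks (2,1) (3,0) (1,0) (3,1) (1,1)
  WR@(3,3): attacks (3,4) (3,2) (3,1) (3,0) (4,3) (2,3) [ray(0,1) blocked at (3,4); ray(-1,0) blocked at (2,3)]
W attacks (0,2): no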